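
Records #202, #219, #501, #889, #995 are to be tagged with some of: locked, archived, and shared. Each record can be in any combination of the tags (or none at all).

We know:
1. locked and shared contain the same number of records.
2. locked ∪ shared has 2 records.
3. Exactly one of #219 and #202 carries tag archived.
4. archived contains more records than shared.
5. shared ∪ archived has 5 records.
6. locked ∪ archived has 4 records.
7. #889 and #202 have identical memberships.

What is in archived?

archived = {#202, #501, #889, #995}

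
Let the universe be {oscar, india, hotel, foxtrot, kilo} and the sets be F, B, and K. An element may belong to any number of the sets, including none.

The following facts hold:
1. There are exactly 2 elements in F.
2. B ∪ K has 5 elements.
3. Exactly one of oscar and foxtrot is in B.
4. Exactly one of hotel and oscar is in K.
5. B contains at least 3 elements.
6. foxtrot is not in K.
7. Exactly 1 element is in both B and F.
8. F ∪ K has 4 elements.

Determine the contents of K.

From (6): foxtrot ∉ K.
Suppose oscar ∉ K: no assignment then satisfies all the clues, so oscar ∈ K.

K = {india, kilo, oscar}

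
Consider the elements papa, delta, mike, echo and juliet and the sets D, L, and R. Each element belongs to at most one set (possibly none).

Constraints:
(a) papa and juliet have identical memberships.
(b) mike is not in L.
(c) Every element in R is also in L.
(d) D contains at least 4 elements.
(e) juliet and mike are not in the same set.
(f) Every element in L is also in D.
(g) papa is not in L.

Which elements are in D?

D = {delta, echo, juliet, papa}

From (b): mike ∉ L.
From (g): papa ∉ L.
(a): juliet matches papa: juliet ∉ L.
(c) contrapositive: papa ∉ R.
(c) contrapositive: mike ∉ R.
(c) contrapositive: juliet ∉ R.
Suppose papa ∉ D: no assignment then satisfies all the clues, so papa ∈ D.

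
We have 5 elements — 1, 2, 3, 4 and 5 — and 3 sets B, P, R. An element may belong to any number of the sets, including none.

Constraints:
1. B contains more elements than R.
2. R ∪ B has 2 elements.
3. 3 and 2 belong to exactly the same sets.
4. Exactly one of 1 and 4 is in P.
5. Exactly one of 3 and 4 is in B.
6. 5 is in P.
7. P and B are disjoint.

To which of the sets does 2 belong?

2: B

From (6): 5 ∈ P.
(7) (disjoint): 5 ∉ B.
Suppose 2 ∉ B: no assignment then satisfies all the clues, so 2 ∈ B.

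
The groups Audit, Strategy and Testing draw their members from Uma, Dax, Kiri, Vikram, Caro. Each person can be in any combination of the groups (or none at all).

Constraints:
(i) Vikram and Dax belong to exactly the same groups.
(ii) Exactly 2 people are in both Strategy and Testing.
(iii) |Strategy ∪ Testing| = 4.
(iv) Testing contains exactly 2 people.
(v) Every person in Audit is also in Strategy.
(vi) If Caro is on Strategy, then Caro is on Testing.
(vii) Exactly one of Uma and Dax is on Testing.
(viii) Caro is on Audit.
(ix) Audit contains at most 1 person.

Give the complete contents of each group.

From (viii): Caro ∈ Audit.
(v) with Caro ∈ Audit: Caro ∈ Strategy.
(vi): Caro ∈ Testing.
(ix): Audit already has 1, so the rest are out.
Suppose Uma ∉ Strategy: no assignment then satisfies all the clues, so Uma ∈ Strategy.

Audit = {Caro}; Strategy = {Caro, Dax, Uma, Vikram}; Testing = {Caro, Uma}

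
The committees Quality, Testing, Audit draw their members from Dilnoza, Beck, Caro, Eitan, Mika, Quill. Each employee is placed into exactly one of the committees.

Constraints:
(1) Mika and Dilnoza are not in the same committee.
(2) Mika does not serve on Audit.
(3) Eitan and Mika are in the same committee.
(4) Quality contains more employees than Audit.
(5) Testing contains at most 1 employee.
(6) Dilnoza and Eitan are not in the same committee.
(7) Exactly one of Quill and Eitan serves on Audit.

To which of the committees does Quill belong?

Quill: Audit

From (2): Mika ∉ Audit.
(3): Eitan matches Mika: Eitan ∉ Audit.
(7) (exactly one): Quill ∈ Audit.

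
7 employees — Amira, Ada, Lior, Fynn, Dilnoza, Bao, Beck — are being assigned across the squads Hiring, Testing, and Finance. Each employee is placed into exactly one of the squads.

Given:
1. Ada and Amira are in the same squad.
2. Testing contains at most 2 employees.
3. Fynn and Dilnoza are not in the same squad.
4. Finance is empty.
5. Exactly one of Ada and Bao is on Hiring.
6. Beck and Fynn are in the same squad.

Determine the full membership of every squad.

(4): Finance already has 0, so the rest are out.
Suppose Amira ∉ Hiring: no assignment then satisfies all the clues, so Amira ∈ Hiring.

Hiring = {Ada, Amira, Beck, Fynn, Lior}; Testing = {Bao, Dilnoza}; Finance = {}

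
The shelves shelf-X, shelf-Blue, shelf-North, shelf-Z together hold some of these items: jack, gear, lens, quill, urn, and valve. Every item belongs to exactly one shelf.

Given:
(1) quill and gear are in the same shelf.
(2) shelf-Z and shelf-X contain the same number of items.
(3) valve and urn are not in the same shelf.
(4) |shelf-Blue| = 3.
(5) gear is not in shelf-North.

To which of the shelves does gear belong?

From (5): gear ∉ shelf-North.
(1): quill matches gear: quill ∉ shelf-North.
Suppose gear ∈ shelf-X: no assignment then satisfies all the clues, so gear ∉ shelf-X.

gear: shelf-Blue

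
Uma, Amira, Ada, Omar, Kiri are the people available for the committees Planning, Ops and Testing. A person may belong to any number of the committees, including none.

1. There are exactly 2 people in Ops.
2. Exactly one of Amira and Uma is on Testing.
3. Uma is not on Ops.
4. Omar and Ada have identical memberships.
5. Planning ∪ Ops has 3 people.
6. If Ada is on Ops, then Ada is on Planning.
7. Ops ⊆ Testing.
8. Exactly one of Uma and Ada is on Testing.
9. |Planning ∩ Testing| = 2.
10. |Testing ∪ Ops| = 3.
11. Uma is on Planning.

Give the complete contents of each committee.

Planning = {Ada, Omar, Uma}; Ops = {Ada, Omar}; Testing = {Ada, Amira, Omar}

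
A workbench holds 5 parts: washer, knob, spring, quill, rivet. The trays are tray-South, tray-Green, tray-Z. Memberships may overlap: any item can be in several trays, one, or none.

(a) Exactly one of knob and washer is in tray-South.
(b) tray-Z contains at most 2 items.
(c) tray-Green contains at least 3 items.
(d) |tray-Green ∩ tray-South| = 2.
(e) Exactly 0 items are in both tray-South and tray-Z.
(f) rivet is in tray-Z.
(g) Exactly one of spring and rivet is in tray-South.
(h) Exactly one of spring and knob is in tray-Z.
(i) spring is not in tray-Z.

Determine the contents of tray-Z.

tray-Z = {knob, rivet}

From (f): rivet ∈ tray-Z.
From (i): spring ∉ tray-Z.
(h) (exactly one): knob ∈ tray-Z.
(b): tray-Z already has 2, so the rest are out.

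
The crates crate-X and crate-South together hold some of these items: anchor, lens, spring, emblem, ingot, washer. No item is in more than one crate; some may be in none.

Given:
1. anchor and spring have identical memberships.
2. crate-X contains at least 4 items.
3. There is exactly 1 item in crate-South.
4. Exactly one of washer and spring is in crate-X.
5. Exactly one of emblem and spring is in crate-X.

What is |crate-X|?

4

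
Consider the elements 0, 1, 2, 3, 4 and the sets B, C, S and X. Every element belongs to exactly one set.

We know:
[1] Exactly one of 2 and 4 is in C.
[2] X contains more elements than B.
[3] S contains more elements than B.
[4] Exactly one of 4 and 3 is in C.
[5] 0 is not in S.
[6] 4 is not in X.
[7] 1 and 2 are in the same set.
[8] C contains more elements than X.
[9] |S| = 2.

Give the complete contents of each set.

B = {}; C = {0, 4}; S = {1, 2}; X = {3}

From (5): 0 ∉ S.
From (6): 4 ∉ X.
Suppose 0 ∈ B: no assignment then satisfies all the clues, so 0 ∉ B.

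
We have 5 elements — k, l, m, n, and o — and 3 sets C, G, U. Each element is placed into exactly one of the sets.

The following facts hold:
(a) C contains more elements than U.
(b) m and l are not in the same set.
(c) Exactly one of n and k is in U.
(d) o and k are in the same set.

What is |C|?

3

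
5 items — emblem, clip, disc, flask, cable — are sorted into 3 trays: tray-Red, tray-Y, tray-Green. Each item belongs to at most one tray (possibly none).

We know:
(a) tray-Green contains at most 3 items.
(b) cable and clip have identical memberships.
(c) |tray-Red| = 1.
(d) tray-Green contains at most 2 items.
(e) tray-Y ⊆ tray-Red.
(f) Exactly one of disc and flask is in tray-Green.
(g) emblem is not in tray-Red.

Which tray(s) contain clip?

clip: none

From (g): emblem ∉ tray-Red.
(e) contrapositive: emblem ∉ tray-Y.
Suppose clip ∈ tray-Red: no assignment then satisfies all the clues, so clip ∉ tray-Red.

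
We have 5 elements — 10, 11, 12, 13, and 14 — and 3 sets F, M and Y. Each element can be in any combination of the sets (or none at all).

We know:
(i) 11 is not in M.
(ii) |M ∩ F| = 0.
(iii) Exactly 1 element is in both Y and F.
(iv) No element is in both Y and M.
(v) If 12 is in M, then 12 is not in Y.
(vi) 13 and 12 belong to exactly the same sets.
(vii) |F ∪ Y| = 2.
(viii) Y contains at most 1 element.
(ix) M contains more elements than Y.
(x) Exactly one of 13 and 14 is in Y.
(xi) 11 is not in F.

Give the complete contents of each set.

From (i): 11 ∉ M.
From (xi): 11 ∉ F.
Suppose 10 ∉ F: no assignment then satisfies all the clues, so 10 ∈ F.

F = {10, 14}; M = {12, 13}; Y = {14}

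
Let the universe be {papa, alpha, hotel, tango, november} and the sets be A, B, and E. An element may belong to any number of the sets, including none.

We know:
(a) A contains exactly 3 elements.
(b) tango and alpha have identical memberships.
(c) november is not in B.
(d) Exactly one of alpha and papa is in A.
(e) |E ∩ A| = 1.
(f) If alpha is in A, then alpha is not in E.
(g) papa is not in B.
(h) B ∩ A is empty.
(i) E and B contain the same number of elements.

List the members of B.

B = {hotel}

From (c): november ∉ B.
From (g): papa ∉ B.
Suppose alpha ∈ B: no assignment then satisfies all the clues, so alpha ∉ B.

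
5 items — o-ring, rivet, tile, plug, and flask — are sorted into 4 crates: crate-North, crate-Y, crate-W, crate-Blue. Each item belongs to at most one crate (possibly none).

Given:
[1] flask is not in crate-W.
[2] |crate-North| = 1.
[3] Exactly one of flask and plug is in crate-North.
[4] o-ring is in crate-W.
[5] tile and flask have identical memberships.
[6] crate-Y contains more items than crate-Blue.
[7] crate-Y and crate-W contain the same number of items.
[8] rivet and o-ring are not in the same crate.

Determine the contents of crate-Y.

crate-Y = {rivet}

From (1): flask ∉ crate-W.
From (4): o-ring ∈ crate-W.
(5): tile matches flask: tile ∉ crate-W.
(8): rivet ∉ crate-W.
Suppose rivet ∉ crate-Y: no assignment then satisfies all the clues, so rivet ∈ crate-Y.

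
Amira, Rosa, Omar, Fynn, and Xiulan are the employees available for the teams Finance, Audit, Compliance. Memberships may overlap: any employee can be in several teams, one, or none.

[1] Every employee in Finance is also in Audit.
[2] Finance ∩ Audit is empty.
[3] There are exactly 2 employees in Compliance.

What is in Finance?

Finance = {}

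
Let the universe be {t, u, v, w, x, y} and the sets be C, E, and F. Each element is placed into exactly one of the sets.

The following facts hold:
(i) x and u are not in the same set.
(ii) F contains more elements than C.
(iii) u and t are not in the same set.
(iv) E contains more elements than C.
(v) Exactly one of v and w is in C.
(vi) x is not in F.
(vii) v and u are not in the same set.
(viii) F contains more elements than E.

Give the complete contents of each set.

C = {v}; E = {t, x}; F = {u, w, y}

From (vi): x ∉ F.
Suppose t ∈ C: no assignment then satisfies all the clues, so t ∉ C.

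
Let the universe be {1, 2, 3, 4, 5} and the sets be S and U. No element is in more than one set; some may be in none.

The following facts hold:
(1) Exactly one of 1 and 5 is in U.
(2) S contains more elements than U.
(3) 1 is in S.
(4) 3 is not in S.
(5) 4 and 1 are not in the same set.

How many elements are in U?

1

From (3): 1 ∈ S.
From (4): 3 ∉ S.
(1) (exactly one): 5 ∈ U.
(5): 4 ∉ S.
Suppose 2 ∉ S: no assignment then satisfies all the clues, so 2 ∈ S.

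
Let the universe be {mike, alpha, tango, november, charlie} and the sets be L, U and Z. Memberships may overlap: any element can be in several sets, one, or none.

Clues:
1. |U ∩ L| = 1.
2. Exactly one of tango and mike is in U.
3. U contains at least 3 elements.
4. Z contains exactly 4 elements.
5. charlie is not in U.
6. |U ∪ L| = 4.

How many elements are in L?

2

From (5): charlie ∉ U.
Suppose alpha ∉ U: no assignment then satisfies all the clues, so alpha ∈ U.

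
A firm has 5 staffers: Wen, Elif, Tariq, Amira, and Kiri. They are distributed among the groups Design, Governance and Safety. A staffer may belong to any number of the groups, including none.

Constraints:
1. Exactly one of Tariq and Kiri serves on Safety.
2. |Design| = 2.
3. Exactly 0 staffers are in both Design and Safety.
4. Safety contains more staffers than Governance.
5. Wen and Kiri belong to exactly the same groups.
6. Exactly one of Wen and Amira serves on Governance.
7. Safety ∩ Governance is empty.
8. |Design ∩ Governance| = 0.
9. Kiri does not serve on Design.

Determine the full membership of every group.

Design = {Elif, Tariq}; Governance = {Amira}; Safety = {Kiri, Wen}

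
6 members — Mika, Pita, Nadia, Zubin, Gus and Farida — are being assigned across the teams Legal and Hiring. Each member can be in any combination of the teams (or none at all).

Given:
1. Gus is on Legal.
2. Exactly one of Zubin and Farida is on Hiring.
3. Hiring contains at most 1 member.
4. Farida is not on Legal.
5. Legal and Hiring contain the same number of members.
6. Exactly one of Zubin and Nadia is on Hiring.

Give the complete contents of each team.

Legal = {Gus}; Hiring = {Zubin}

From (1): Gus ∈ Legal.
From (4): Farida ∉ Legal.
Suppose Mika ∈ Legal: no assignment then satisfies all the clues, so Mika ∉ Legal.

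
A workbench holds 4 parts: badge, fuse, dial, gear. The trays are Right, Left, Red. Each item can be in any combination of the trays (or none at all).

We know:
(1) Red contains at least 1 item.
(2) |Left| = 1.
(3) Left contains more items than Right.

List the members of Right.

Right = {}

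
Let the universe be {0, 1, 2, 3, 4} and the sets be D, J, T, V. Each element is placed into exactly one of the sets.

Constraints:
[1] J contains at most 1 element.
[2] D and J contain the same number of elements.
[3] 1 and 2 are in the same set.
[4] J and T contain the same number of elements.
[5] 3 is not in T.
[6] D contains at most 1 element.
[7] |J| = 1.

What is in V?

V = {1, 2}

From (5): 3 ∉ T.
Suppose 0 ∈ V: no assignment then satisfies all the clues, so 0 ∉ V.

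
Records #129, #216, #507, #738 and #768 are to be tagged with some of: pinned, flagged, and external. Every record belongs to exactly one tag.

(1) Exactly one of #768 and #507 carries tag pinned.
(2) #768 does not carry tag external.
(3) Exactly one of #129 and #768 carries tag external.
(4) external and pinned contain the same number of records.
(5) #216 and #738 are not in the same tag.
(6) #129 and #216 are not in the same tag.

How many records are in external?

2

From (2): #768 ∉ external.
(3) (exactly one): #129 ∈ external.
(6): #216 ∉ external.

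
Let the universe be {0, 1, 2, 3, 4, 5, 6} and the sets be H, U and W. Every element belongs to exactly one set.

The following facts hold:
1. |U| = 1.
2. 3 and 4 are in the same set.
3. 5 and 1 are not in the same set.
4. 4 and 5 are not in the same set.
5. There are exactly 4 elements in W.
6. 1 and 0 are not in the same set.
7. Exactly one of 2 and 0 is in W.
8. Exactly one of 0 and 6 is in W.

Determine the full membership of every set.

H = {0, 5}; U = {1}; W = {2, 3, 4, 6}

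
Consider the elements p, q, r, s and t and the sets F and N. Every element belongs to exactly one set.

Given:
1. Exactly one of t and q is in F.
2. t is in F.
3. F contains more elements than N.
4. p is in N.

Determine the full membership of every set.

F = {r, s, t}; N = {p, q}

From (2): t ∈ F.
From (4): p ∈ N.
(1) (exactly one): q ∉ F.
Only one set left: q ∈ N.
Suppose r ∉ F: no assignment then satisfies all the clues, so r ∈ F.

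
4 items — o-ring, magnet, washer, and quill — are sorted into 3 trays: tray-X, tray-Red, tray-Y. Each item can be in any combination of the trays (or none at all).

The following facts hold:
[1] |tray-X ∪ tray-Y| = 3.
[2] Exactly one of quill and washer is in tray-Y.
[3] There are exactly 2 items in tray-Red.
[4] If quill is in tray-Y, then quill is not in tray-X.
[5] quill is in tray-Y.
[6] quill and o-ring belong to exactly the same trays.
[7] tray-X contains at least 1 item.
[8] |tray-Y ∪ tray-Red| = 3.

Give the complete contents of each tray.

tray-X = {magnet}; tray-Red = {o-ring, quill}; tray-Y = {magnet, o-ring, quill}

From (5): quill ∈ tray-Y.
(2) (exactly one): washer ∉ tray-Y.
(4): quill ∉ tray-X.
(6): o-ring matches quill: o-ring ∉ tray-X.
(6): o-ring matches quill: o-ring ∈ tray-Y.
Suppose o-ring ∉ tray-Red: no assignment then satisfies all the clues, so o-ring ∈ tray-Red.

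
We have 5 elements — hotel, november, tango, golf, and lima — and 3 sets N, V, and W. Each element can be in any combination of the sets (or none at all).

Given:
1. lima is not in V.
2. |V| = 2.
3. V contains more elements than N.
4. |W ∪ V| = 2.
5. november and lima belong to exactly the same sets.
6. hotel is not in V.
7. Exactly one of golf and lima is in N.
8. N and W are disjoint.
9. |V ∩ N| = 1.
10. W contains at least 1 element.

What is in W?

W = {tango}

From (1): lima ∉ V.
From (6): hotel ∉ V.
(5): november matches lima: november ∉ V.
(2): only 2 candidates remain for V, so all are in.
Suppose hotel ∈ W: no assignment then satisfies all the clues, so hotel ∉ W.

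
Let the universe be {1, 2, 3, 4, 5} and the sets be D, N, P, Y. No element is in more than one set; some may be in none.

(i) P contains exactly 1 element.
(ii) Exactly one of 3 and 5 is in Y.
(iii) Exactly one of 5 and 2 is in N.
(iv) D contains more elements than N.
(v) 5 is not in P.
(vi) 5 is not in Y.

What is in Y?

Y = {3}

From (v): 5 ∉ P.
From (vi): 5 ∉ Y.
(ii) (exactly one): 3 ∈ Y.
Suppose 1 ∈ Y: no assignment then satisfies all the clues, so 1 ∉ Y.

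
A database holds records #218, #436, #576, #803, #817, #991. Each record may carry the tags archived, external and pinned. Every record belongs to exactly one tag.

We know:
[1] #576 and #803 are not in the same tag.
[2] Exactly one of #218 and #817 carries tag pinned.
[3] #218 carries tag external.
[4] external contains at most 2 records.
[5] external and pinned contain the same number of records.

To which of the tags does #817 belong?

From (3): #218 ∈ external.
(2) (exactly one): #817 ∈ pinned.

#817: pinned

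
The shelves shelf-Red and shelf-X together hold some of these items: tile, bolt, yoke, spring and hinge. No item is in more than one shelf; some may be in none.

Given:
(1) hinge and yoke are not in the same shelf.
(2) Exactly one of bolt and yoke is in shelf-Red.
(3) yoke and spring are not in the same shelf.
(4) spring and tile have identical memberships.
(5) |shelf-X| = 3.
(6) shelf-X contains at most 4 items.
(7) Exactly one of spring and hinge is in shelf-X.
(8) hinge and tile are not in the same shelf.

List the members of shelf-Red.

shelf-Red = {yoke}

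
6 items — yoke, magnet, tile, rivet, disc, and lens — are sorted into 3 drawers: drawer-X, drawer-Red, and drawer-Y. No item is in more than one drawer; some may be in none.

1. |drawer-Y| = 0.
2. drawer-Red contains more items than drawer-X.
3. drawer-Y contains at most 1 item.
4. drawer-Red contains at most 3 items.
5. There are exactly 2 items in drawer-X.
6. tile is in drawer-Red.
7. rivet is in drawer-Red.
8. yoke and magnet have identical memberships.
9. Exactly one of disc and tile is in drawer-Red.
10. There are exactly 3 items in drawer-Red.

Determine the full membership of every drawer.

drawer-X = {magnet, yoke}; drawer-Red = {lens, rivet, tile}; drawer-Y = {}

From (6): tile ∈ drawer-Red.
From (7): rivet ∈ drawer-Red.
(1): drawer-Y already has 0, so the rest are out.
(9) (exactly one): disc ∉ drawer-Red.
Suppose yoke ∉ drawer-X: no assignment then satisfies all the clues, so yoke ∈ drawer-X.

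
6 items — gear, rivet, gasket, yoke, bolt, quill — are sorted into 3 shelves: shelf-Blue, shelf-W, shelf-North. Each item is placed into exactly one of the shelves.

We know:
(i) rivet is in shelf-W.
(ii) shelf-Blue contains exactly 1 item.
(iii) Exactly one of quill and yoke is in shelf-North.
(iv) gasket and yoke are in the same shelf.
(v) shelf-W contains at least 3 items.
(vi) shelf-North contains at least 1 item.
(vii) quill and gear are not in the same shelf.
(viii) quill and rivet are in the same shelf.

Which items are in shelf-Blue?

shelf-Blue = {gear}

From (i): rivet ∈ shelf-W.
(viii): quill matches rivet: quill ∉ shelf-Blue.
(viii): quill matches rivet: quill ∈ shelf-W.
(iii) (exactly one): yoke ∈ shelf-North.
(iv): gasket matches yoke: gasket ∉ shelf-Blue.
(iv): gasket matches yoke: gasket ∉ shelf-W.
(iv): gasket matches yoke: gasket ∈ shelf-North.
(vii): gear ∉ shelf-W.
(v): only 3 candidates remain for shelf-W, so all are in.
(ii): only 1 candidates remain for shelf-Blue, so all are in.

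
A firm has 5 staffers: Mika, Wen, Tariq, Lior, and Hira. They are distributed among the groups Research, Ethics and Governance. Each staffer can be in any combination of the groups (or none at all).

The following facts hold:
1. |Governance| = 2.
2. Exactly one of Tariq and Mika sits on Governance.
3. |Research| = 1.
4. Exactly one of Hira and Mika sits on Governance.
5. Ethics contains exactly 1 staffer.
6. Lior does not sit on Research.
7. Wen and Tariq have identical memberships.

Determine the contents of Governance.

From (6): Lior ∉ Research.
Suppose Mika ∉ Governance: no assignment then satisfies all the clues, so Mika ∈ Governance.

Governance = {Lior, Mika}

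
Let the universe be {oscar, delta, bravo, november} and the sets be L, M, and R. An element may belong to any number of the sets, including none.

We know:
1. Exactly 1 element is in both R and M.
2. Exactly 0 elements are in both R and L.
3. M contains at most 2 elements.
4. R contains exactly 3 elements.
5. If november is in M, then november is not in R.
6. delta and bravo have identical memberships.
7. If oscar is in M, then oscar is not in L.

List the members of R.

R = {bravo, delta, oscar}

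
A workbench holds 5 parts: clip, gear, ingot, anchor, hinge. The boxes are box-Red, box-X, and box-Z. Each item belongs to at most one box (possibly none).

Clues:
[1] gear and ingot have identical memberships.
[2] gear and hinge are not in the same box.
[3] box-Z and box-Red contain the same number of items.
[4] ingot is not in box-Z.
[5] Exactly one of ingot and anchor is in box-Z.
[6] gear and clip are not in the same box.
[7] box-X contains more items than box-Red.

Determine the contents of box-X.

From (4): ingot ∉ box-Z.
(1): gear matches ingot: gear ∉ box-Z.
(5) (exactly one): anchor ∈ box-Z.
Suppose clip ∈ box-X: no assignment then satisfies all the clues, so clip ∉ box-X.

box-X = {gear, ingot}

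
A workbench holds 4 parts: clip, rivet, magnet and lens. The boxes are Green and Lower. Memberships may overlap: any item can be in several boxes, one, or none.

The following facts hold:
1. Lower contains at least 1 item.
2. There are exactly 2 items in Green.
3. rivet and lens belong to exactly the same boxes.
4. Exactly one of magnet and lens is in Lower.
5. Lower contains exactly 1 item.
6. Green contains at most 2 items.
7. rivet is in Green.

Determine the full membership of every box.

Green = {lens, rivet}; Lower = {magnet}

From (7): rivet ∈ Green.
(3): lens matches rivet: lens ∈ Green.
(6): Green already has 2, so the rest are out.
Suppose clip ∈ Lower: no assignment then satisfies all the clues, so clip ∉ Lower.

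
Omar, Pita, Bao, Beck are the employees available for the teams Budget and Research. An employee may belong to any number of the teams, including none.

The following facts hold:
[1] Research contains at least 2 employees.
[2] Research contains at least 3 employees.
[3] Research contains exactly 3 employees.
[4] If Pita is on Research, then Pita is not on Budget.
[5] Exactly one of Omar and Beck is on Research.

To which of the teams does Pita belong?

Pita: Research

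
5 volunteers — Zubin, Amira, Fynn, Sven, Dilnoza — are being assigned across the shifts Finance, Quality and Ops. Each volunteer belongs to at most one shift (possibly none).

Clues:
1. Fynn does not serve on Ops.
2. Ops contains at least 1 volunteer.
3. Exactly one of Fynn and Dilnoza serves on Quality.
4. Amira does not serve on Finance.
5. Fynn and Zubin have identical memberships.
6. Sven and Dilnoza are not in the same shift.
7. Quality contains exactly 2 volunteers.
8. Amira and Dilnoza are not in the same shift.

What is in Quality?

Quality = {Fynn, Zubin}

From (1): Fynn ∉ Ops.
From (4): Amira ∉ Finance.
(5): Zubin matches Fynn: Zubin ∉ Ops.
Suppose Zubin ∉ Quality: no assignment then satisfies all the clues, so Zubin ∈ Quality.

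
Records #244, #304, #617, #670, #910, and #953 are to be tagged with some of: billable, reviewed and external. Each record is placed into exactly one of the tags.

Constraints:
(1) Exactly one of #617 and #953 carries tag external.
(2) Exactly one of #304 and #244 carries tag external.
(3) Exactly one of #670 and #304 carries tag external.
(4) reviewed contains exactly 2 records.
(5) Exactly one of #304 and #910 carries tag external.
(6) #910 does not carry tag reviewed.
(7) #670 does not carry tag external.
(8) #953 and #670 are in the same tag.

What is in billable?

billable = {#244, #910}

From (6): #910 ∉ reviewed.
From (7): #670 ∉ external.
(3) (exactly one): #304 ∈ external.
(5) (exactly one): #910 ∉ external.
(8): #953 matches #670: #953 ∉ external.
Only one tag left: #910 ∈ billable.
(1) (exactly one): #617 ∈ external.
(2) (exactly one): #244 ∉ external.
Suppose #244 ∉ billable: no assignment then satisfies all the clues, so #244 ∈ billable.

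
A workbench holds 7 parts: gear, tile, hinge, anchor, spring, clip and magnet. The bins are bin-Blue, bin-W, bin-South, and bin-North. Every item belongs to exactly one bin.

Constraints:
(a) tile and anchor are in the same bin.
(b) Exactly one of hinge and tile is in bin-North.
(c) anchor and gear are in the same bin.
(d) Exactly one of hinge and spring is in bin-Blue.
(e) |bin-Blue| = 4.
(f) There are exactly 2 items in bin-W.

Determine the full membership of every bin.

bin-Blue = {anchor, gear, spring, tile}; bin-W = {clip, magnet}; bin-South = {}; bin-North = {hinge}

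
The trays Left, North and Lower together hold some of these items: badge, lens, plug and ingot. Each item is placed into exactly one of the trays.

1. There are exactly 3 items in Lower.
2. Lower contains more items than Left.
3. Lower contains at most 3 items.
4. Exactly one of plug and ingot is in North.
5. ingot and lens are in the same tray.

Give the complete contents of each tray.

Left = {}; North = {plug}; Lower = {badge, ingot, lens}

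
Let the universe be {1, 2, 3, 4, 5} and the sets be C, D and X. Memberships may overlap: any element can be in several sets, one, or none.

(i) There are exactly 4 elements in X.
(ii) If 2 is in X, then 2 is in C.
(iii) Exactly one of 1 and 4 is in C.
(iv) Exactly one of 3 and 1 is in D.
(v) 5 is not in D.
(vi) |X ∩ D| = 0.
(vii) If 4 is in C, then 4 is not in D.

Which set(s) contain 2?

2: C, X

From (v): 5 ∉ D.
Suppose 2 ∉ C: no assignment then satisfies all the clues, so 2 ∈ C.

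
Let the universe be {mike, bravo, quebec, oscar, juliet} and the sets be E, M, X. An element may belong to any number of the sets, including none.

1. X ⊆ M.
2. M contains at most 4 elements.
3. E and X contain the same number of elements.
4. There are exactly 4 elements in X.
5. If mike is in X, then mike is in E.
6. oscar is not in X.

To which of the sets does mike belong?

mike: E, M, X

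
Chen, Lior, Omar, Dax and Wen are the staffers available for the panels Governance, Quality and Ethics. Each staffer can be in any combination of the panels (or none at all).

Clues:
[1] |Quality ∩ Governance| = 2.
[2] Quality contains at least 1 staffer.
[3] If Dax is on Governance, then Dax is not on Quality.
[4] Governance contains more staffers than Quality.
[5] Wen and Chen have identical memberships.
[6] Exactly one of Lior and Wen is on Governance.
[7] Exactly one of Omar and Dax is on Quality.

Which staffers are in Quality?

Quality = {Lior, Omar}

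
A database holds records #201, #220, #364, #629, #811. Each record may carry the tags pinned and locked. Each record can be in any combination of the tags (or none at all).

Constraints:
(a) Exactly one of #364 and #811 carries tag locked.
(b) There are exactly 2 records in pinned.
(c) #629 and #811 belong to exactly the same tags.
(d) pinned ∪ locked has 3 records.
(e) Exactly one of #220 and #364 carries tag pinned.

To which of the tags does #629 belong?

#629: none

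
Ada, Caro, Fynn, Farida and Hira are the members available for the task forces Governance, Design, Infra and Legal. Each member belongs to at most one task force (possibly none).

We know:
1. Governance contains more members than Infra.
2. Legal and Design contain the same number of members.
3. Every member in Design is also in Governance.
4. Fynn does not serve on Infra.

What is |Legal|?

0

From (4): Fynn ∉ Infra.
Suppose Ada ∈ Design: no assignment then satisfies all the clues, so Ada ∉ Design.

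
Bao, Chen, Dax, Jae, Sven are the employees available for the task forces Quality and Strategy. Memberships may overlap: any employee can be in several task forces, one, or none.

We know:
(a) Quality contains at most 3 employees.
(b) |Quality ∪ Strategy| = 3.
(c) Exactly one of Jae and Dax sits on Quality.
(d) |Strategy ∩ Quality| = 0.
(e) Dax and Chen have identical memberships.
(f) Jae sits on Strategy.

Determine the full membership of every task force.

Quality = {Chen, Dax}; Strategy = {Jae}

From (f): Jae ∈ Strategy.
Suppose Bao ∈ Quality: no assignment then satisfies all the clues, so Bao ∉ Quality.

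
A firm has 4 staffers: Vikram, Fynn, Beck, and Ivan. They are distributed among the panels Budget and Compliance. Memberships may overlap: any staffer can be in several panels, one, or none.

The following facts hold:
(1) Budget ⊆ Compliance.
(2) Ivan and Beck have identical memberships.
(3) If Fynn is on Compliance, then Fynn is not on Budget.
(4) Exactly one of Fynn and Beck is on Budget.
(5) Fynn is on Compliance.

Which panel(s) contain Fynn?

Fynn: Compliance

From (5): Fynn ∈ Compliance.
(3): Fynn ∉ Budget.
(4) (exactly one): Beck ∈ Budget.
(1) with Beck ∈ Budget: Beck ∈ Compliance.
(2): Ivan matches Beck: Ivan ∈ Budget.
(2): Ivan matches Beck: Ivan ∈ Compliance.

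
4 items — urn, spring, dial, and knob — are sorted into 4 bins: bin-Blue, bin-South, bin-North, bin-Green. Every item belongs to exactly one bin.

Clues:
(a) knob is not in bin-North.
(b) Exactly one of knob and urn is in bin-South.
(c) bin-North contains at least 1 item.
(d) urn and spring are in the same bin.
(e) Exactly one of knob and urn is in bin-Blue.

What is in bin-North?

bin-North = {dial}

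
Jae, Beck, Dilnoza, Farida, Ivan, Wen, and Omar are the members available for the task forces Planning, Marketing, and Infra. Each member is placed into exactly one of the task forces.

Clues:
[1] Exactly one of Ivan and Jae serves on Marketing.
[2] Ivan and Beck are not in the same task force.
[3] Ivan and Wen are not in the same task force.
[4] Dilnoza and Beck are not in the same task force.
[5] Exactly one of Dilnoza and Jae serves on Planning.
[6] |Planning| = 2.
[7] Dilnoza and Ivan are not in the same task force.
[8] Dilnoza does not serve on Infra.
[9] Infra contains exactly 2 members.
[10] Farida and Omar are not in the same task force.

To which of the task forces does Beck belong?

From (8): Dilnoza ∉ Infra.
Suppose Beck ∈ Planning: no assignment then satisfies all the clues, so Beck ∉ Planning.

Beck: Marketing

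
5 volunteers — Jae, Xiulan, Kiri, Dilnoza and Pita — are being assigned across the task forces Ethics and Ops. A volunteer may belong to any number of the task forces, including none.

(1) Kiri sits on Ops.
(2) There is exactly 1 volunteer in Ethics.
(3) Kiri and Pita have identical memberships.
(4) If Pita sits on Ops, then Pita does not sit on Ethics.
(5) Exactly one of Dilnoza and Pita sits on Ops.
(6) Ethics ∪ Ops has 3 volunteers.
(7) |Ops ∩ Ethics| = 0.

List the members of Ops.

Ops = {Kiri, Pita}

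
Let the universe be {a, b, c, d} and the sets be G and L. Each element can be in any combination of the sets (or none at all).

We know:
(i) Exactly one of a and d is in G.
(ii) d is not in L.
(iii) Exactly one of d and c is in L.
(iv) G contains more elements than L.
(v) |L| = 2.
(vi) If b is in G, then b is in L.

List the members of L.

L = {b, c}

From (ii): d ∉ L.
(iii) (exactly one): c ∈ L.
Suppose a ∈ L: no assignment then satisfies all the clues, so a ∉ L.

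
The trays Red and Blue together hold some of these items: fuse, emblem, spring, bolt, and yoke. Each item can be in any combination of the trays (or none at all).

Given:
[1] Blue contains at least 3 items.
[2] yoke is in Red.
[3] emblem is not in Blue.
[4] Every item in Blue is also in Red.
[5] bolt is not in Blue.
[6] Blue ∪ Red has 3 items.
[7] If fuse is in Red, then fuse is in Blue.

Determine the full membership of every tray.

Red = {fuse, spring, yoke}; Blue = {fuse, spring, yoke}

From (2): yoke ∈ Red.
From (3): emblem ∉ Blue.
From (5): bolt ∉ Blue.
(1): only 3 candidates remain for Blue, so all are in.
(4) with fuse ∈ Blue: fuse ∈ Red.
(4) with spring ∈ Blue: spring ∈ Red.
Suppose emblem ∈ Red: no assignment then satisfies all the clues, so emblem ∉ Red.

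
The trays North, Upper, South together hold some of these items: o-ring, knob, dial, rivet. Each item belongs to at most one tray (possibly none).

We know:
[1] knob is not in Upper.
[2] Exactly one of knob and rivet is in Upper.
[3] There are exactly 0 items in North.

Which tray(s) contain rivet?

From (1): knob ∉ Upper.
(2) (exactly one): rivet ∈ Upper.
(3): North already has 0, so the rest are out.

rivet: Upper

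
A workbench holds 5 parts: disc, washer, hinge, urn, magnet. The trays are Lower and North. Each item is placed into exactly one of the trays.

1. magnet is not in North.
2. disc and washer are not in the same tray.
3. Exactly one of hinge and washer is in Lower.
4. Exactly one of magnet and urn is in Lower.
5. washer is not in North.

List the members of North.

North = {disc, hinge, urn}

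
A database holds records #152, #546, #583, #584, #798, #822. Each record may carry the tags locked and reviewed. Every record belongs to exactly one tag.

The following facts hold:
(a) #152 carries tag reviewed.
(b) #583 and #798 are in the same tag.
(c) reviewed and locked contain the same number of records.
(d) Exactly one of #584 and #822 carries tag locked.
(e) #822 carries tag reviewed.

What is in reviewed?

From (a): #152 ∈ reviewed.
From (e): #822 ∈ reviewed.
(d) (exactly one): #584 ∈ locked.
Suppose #546 ∉ reviewed: no assignment then satisfies all the clues, so #546 ∈ reviewed.

reviewed = {#152, #546, #822}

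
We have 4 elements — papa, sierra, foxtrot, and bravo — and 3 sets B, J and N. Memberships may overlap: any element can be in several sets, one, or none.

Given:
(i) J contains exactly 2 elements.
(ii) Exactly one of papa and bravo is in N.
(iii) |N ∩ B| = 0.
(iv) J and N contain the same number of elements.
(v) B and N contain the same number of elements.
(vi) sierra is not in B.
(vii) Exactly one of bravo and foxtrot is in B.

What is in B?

From (vi): sierra ∉ B.
Suppose papa ∉ B: no assignment then satisfies all the clues, so papa ∈ B.

B = {foxtrot, papa}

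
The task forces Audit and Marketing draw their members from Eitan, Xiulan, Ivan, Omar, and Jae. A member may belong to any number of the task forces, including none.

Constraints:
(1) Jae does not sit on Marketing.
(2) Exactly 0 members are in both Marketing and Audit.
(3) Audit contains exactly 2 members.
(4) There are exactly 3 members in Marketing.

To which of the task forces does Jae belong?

From (1): Jae ∉ Marketing.
Suppose Jae ∉ Audit: no assignment then satisfies all the clues, so Jae ∈ Audit.

Jae: Audit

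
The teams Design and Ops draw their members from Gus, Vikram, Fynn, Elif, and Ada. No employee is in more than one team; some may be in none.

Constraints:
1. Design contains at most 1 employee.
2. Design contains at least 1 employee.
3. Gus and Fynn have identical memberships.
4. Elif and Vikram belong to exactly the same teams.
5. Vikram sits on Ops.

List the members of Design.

Design = {Ada}

From (5): Vikram ∈ Ops.
(4): Elif matches Vikram: Elif ∉ Design.
(4): Elif matches Vikram: Elif ∈ Ops.
Suppose Gus ∈ Design: no assignment then satisfies all the clues, so Gus ∉ Design.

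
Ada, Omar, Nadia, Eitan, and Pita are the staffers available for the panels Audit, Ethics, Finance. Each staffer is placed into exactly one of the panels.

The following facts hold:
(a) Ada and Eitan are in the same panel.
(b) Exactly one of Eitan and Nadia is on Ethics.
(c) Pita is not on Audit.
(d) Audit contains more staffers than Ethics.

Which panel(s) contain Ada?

From (c): Pita ∉ Audit.
Suppose Ada ∉ Audit: no assignment then satisfies all the clues, so Ada ∈ Audit.

Ada: Audit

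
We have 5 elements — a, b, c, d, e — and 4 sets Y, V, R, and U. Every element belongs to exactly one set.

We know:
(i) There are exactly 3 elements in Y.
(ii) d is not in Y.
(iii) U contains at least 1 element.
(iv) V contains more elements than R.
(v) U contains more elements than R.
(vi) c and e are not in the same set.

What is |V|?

1

From (ii): d ∉ Y.
Suppose a ∉ Y: no assignment then satisfies all the clues, so a ∈ Y.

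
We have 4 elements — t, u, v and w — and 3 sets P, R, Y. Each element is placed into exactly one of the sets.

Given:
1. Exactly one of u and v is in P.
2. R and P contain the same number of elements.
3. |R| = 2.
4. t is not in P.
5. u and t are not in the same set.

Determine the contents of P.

P = {u, w}

From (4): t ∉ P.
Suppose u ∉ P: no assignment then satisfies all the clues, so u ∈ P.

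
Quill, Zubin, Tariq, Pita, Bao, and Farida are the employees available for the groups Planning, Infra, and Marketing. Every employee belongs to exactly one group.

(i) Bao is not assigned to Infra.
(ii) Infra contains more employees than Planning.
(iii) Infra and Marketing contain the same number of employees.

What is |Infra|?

From (i): Bao ∉ Infra.
Suppose Quill ∈ Planning: no assignment then satisfies all the clues, so Quill ∉ Planning.

3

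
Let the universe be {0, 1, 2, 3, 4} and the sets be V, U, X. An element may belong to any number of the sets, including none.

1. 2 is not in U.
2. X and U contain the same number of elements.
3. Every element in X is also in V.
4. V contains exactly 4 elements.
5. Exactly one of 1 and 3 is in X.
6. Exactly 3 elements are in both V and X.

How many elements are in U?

3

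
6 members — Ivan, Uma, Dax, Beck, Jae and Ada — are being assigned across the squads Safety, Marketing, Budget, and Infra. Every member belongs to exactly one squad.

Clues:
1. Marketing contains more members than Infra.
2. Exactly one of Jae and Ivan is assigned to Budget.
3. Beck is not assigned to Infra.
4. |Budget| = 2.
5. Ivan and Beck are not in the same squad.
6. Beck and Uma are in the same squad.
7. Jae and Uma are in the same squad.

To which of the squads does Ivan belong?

Ivan: Budget

From (3): Beck ∉ Infra.
(6): Uma matches Beck: Uma ∉ Infra.
(7): Jae matches Uma: Jae ∉ Infra.
Suppose Ivan ∈ Safety: no assignment then satisfies all the clues, so Ivan ∉ Safety.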